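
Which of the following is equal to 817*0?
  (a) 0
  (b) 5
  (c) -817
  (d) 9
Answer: a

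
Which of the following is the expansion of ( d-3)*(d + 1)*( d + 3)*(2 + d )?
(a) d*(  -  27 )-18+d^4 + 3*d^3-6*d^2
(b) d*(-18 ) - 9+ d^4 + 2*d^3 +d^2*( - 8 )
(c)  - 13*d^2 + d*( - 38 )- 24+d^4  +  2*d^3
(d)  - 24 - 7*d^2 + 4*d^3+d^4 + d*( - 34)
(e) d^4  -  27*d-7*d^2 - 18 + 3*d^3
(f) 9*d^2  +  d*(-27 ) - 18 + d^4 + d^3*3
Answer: e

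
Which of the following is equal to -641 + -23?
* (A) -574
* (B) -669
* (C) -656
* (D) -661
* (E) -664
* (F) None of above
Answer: E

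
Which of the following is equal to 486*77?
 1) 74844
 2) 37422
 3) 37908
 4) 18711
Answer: 2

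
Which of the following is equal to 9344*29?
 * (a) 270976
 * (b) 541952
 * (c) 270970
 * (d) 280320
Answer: a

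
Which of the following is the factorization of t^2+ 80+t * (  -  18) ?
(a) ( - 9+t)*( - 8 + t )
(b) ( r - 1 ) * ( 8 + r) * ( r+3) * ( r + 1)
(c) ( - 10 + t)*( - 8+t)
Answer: c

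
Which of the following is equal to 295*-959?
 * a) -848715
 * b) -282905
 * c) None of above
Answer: b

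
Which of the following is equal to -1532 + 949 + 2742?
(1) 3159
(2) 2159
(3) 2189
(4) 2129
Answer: 2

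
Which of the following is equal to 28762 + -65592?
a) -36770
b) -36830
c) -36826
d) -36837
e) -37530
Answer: b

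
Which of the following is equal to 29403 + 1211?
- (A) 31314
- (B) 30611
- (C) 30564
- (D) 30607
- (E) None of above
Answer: E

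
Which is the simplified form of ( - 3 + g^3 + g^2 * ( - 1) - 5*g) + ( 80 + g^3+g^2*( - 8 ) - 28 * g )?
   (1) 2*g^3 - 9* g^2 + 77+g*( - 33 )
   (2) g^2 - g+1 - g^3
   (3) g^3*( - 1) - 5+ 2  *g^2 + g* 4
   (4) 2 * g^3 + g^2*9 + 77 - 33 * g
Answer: 1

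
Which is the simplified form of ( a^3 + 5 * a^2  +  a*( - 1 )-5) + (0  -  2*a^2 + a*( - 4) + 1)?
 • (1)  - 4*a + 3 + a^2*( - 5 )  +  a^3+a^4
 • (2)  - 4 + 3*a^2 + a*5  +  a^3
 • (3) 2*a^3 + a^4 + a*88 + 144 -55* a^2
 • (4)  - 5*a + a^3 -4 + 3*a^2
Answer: 4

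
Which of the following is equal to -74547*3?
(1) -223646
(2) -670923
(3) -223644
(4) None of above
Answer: 4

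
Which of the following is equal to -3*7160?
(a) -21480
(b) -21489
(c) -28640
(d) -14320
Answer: a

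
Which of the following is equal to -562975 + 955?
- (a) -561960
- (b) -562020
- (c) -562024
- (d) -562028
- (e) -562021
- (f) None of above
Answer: b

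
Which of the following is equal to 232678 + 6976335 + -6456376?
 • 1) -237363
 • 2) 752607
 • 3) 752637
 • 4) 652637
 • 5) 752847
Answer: 3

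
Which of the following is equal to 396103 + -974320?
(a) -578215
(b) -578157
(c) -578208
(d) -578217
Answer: d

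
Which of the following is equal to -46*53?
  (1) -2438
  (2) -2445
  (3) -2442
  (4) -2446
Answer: 1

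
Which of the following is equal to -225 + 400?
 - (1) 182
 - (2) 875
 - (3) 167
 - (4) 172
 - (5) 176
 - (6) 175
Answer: 6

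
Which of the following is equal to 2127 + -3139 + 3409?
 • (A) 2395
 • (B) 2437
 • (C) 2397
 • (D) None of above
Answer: C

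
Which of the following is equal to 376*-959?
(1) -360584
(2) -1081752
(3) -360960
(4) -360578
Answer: 1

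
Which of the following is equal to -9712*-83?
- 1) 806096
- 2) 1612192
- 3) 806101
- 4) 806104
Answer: 1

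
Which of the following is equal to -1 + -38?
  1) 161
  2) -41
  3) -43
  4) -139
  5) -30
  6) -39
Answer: 6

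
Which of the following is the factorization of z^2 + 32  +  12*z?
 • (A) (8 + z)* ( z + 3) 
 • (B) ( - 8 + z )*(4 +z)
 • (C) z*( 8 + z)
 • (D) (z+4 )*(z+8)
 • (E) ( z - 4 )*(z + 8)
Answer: D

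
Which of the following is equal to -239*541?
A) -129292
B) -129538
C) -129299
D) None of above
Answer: C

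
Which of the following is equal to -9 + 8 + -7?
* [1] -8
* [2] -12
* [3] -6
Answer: 1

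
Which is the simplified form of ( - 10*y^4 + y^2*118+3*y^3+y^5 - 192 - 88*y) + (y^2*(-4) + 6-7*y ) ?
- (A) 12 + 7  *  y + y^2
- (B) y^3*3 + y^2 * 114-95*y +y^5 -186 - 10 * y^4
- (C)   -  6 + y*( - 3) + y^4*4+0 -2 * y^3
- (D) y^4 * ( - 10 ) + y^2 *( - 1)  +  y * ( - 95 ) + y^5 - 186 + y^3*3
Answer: B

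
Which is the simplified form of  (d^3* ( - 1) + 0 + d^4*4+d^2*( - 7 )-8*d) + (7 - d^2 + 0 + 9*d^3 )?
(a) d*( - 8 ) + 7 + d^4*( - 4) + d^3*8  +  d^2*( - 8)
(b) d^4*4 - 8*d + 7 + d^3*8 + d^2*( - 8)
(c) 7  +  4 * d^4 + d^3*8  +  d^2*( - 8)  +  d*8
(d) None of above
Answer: b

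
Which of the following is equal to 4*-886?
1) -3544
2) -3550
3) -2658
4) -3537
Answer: 1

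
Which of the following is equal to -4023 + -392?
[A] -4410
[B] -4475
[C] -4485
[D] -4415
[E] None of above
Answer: D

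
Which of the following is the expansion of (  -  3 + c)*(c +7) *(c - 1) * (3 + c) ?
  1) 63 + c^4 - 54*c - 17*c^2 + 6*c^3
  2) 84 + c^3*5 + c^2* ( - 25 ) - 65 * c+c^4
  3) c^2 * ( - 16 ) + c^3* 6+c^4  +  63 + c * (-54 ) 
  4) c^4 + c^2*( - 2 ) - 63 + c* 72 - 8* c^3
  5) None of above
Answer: 3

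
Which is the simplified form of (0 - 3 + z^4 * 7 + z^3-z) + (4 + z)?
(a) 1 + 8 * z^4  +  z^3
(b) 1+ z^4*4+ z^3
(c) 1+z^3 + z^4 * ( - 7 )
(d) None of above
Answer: d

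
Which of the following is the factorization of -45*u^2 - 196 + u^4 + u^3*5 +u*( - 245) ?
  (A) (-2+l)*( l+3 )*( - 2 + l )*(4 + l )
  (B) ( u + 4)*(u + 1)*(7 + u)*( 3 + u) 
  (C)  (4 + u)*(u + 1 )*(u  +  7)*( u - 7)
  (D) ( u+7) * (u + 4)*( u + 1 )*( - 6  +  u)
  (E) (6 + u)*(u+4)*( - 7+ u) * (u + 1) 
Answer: C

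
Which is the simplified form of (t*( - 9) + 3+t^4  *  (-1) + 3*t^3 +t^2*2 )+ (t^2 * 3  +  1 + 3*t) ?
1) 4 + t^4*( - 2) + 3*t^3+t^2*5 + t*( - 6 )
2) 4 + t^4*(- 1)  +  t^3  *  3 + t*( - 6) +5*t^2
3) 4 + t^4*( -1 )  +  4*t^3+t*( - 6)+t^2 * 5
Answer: 2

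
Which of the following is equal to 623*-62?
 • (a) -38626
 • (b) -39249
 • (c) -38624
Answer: a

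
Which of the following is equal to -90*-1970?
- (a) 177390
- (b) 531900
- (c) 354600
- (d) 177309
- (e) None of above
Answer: e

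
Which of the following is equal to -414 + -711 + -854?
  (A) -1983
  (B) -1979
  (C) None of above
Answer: B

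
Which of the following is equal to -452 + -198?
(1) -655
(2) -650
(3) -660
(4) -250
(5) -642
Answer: 2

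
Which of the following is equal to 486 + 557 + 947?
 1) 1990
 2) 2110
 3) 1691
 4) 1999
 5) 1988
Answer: 1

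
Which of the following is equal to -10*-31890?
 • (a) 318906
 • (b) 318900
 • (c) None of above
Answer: b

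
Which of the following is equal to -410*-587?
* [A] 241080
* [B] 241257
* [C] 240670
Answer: C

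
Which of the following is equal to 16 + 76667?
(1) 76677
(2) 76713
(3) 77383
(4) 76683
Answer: 4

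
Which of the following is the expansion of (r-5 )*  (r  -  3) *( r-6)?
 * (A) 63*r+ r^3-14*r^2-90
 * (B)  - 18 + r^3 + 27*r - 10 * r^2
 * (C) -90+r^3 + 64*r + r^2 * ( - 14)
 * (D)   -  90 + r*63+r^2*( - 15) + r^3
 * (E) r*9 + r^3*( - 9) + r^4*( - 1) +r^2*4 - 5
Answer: A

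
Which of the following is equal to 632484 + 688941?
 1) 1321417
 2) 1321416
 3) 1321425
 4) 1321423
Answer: 3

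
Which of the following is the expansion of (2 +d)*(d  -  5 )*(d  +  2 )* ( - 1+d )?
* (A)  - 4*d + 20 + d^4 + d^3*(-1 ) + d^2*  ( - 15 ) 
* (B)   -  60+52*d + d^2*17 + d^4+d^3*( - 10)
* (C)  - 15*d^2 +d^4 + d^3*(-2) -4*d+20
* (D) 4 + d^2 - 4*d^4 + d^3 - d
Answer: C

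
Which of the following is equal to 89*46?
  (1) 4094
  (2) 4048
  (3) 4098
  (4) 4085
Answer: 1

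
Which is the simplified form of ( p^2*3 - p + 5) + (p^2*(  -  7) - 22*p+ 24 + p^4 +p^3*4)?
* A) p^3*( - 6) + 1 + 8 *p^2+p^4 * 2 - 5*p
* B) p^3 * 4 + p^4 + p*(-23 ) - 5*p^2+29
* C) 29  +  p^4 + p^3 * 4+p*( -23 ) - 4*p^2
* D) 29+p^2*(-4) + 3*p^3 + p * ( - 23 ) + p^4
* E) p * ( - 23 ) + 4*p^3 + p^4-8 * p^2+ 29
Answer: C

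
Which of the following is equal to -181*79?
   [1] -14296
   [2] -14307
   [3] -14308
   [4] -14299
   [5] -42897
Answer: 4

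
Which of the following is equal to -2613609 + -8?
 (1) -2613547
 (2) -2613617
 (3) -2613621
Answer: 2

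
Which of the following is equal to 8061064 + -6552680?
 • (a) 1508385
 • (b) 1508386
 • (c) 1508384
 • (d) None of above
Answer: c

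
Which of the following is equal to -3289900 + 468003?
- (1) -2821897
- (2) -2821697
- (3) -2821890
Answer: 1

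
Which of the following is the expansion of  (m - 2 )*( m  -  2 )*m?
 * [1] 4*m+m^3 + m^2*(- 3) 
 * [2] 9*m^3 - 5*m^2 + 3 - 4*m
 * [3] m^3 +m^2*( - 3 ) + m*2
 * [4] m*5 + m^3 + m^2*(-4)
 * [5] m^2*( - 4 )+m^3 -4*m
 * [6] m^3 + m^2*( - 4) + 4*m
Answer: 6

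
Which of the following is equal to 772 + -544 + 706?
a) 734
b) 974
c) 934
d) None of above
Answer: c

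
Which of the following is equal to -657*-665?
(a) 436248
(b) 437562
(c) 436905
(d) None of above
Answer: c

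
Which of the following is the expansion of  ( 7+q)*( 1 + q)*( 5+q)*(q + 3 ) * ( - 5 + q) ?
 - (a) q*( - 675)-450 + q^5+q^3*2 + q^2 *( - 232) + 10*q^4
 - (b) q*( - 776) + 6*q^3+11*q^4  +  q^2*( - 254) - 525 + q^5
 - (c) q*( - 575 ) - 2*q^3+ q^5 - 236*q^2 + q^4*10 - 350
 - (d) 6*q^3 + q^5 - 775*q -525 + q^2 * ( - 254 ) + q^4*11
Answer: d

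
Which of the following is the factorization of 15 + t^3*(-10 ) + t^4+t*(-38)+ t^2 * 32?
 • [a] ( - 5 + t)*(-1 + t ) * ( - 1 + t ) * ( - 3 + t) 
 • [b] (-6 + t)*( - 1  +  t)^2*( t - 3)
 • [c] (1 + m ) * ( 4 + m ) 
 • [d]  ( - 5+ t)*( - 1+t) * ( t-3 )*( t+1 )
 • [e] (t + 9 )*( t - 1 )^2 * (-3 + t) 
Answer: a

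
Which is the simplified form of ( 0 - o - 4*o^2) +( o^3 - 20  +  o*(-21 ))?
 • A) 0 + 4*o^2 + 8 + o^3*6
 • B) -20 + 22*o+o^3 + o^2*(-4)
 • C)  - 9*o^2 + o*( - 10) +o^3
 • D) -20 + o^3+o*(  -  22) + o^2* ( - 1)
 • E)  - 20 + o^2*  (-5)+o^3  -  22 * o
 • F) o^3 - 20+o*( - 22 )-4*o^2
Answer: F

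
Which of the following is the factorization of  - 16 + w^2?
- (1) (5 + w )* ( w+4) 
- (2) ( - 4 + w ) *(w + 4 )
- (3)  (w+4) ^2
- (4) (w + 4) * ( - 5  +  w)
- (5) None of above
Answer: 2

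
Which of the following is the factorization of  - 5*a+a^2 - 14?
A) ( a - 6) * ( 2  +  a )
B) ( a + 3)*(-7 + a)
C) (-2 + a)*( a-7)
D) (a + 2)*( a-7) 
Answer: D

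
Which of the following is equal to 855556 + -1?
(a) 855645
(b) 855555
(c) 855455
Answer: b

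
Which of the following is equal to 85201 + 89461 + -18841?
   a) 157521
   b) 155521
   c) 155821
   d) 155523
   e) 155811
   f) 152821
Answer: c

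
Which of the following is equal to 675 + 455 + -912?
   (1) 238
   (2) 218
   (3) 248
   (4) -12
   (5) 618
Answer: 2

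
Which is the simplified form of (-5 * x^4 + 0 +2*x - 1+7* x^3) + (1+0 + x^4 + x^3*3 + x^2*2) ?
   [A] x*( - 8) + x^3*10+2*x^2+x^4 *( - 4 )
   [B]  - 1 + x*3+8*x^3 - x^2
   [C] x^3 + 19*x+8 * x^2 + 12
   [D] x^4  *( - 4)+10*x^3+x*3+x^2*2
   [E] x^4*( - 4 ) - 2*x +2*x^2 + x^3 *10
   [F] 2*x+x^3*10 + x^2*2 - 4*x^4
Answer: F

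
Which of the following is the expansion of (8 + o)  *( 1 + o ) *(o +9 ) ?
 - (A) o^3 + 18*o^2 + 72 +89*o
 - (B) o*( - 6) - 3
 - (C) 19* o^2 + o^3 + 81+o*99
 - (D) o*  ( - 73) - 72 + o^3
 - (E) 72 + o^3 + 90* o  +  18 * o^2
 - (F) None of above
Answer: A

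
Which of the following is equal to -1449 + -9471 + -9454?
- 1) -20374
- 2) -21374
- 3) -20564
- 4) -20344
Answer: 1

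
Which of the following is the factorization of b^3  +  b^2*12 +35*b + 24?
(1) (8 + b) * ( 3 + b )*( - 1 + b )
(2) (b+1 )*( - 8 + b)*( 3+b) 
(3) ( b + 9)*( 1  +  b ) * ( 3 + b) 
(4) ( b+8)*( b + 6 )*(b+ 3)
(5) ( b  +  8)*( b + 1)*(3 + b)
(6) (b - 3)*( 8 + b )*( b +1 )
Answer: 5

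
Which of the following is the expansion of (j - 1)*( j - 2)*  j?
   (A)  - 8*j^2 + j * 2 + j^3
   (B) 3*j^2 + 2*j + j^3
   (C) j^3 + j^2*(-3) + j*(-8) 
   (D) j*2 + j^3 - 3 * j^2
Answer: D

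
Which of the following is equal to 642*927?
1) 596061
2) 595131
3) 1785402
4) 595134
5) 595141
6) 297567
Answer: 4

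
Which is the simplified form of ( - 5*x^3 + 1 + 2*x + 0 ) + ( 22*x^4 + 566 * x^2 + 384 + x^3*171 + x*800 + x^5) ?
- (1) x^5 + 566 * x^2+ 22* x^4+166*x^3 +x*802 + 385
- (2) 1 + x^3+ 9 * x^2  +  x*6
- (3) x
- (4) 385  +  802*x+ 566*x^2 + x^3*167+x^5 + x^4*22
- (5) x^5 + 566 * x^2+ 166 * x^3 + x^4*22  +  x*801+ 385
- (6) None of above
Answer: 1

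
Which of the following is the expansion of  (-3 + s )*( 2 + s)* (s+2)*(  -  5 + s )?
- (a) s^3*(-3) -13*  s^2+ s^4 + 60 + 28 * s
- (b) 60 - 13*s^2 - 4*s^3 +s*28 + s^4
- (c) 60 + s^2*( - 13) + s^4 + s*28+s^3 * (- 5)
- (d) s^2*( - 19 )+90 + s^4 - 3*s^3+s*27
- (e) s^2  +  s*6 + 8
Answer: b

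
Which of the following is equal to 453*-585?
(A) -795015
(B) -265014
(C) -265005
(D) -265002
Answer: C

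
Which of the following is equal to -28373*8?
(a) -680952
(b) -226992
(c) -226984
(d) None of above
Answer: c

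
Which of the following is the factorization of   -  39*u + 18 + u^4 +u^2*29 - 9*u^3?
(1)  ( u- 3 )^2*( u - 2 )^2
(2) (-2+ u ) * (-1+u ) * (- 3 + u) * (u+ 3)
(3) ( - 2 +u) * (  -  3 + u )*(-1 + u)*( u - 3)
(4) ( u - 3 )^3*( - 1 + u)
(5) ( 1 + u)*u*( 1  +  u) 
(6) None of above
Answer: 3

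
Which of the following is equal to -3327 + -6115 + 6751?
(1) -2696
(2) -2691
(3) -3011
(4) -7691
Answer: 2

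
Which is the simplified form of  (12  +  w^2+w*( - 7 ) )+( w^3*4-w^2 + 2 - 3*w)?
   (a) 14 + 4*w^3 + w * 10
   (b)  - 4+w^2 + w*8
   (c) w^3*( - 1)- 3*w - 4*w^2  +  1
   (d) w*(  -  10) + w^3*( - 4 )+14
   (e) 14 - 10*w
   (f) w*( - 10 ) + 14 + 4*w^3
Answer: f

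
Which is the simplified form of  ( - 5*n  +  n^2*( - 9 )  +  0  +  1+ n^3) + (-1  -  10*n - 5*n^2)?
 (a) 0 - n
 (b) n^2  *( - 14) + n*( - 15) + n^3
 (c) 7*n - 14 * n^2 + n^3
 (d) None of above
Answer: b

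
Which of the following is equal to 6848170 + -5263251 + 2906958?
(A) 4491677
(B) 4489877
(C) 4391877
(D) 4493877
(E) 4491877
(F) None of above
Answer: E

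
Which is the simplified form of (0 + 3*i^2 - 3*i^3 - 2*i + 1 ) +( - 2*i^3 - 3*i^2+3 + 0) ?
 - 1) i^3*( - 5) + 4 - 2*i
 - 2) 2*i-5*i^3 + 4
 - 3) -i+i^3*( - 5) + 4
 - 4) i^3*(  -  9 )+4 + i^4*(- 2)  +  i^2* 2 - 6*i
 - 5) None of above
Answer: 1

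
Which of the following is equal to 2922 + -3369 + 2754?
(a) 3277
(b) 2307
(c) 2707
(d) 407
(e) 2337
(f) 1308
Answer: b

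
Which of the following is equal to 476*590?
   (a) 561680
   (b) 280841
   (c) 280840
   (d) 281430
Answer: c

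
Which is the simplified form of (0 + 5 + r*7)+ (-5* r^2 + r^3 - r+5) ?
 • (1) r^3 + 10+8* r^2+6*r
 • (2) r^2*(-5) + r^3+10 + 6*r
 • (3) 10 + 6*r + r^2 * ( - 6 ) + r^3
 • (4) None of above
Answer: 2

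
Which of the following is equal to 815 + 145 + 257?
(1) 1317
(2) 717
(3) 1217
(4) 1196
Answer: 3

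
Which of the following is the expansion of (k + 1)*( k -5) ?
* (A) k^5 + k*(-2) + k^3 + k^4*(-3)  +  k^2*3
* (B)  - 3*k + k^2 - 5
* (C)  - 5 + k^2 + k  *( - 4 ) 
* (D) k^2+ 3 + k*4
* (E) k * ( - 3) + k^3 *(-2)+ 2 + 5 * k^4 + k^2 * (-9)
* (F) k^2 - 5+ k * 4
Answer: C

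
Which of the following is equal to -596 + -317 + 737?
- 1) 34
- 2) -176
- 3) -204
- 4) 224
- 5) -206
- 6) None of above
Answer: 2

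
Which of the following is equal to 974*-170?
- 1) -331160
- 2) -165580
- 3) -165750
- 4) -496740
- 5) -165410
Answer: 2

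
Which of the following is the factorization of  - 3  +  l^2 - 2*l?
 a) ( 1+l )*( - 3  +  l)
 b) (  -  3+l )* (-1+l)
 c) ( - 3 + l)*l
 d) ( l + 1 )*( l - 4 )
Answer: a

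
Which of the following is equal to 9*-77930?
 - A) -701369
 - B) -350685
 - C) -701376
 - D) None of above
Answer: D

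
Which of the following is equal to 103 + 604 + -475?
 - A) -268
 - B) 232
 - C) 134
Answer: B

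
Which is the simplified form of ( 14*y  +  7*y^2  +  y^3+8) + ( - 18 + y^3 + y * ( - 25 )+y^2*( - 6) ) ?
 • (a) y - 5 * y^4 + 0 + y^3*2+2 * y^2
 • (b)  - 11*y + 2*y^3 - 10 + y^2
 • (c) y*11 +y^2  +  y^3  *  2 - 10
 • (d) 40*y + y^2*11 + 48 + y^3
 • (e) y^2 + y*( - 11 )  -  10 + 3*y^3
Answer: b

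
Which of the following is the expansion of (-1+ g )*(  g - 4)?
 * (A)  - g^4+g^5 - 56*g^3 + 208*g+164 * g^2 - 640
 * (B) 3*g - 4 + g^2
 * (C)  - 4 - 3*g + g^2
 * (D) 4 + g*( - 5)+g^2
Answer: D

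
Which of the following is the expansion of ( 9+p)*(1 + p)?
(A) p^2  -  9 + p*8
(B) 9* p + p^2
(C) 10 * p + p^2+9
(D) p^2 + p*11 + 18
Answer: C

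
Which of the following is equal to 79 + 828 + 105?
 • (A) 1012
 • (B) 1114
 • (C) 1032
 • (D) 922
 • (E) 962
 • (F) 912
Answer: A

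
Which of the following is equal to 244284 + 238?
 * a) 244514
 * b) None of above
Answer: b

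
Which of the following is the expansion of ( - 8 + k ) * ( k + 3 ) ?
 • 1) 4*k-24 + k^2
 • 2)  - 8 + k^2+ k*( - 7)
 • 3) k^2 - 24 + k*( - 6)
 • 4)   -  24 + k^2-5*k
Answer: 4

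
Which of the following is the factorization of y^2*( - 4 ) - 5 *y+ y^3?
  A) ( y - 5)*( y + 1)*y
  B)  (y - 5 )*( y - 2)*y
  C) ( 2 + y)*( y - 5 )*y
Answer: A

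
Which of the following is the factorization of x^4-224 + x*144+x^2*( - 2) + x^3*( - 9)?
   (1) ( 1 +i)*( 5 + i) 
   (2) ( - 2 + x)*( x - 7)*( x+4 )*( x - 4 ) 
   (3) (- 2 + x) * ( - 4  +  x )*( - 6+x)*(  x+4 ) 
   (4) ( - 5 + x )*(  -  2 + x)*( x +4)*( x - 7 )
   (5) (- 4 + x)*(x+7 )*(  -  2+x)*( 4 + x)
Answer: 2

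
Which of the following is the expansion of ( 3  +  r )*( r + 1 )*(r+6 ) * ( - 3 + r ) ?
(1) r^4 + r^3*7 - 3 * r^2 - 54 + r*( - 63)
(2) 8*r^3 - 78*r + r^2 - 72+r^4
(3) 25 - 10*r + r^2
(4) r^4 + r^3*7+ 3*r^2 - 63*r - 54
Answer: 1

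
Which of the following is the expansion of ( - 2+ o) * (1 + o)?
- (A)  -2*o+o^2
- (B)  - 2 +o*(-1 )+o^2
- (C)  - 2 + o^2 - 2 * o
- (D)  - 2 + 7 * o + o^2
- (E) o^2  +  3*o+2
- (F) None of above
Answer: B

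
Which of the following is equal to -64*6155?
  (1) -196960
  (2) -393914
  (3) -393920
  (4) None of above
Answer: 3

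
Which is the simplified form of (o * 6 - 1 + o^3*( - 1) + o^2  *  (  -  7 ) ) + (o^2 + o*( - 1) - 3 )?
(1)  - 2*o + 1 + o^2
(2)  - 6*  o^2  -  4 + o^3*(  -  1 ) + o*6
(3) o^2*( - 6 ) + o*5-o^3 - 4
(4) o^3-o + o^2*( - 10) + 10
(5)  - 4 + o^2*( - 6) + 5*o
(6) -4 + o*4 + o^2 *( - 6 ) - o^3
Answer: 3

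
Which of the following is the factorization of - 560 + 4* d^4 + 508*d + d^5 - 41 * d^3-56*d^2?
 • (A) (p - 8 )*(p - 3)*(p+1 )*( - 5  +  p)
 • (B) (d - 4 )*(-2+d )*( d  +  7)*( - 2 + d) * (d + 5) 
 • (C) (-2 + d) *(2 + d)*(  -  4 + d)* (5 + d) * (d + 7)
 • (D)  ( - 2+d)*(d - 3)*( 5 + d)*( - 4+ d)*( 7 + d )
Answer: B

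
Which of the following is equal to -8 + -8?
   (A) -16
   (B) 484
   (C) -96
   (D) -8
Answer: A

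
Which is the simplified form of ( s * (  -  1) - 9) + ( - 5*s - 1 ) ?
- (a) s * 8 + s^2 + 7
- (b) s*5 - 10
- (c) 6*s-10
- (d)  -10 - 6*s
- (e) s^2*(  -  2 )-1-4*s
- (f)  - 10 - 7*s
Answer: d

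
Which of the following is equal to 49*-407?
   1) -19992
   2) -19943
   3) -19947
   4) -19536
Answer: 2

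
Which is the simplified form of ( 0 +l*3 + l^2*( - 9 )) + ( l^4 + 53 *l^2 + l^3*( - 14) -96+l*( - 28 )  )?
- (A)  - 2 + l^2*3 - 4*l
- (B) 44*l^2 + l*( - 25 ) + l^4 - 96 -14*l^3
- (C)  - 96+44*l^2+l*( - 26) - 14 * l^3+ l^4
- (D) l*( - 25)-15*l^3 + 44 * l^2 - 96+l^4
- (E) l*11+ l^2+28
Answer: B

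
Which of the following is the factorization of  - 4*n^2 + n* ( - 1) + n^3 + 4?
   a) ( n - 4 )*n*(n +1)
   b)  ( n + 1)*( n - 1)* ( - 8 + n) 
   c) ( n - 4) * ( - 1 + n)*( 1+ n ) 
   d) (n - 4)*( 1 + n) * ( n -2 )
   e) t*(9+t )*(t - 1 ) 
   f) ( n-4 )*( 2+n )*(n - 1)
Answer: c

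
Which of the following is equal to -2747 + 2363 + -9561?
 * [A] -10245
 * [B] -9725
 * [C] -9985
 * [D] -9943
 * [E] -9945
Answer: E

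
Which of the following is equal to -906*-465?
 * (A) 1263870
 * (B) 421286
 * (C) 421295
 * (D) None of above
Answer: D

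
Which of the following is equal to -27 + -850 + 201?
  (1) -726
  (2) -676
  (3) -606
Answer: 2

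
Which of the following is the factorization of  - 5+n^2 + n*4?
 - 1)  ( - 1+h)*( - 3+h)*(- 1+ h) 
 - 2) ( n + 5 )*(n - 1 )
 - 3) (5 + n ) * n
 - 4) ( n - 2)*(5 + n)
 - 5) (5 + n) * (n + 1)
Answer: 2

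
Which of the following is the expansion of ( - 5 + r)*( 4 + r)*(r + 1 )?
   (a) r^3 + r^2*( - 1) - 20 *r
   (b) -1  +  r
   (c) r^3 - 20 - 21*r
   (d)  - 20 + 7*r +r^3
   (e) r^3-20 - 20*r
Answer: c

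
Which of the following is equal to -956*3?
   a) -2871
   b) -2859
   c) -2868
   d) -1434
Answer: c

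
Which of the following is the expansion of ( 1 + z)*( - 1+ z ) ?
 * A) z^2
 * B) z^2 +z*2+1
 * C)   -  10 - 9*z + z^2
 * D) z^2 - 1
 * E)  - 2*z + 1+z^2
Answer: D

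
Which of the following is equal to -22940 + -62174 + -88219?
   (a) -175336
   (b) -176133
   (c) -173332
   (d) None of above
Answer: d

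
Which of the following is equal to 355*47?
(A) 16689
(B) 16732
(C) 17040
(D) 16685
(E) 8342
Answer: D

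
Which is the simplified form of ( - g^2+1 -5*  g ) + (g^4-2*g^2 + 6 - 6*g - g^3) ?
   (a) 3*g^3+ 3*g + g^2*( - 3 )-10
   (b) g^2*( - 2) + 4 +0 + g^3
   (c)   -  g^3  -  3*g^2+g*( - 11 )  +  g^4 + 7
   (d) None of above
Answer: c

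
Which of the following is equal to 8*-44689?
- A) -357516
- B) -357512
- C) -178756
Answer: B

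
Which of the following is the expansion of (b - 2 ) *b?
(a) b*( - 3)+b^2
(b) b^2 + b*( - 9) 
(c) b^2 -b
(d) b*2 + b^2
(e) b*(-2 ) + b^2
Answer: e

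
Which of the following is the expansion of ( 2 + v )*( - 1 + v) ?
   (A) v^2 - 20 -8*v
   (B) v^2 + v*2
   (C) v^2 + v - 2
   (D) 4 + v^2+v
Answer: C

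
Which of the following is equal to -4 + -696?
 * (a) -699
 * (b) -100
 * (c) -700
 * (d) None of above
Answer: c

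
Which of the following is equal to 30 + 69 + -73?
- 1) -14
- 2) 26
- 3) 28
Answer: 2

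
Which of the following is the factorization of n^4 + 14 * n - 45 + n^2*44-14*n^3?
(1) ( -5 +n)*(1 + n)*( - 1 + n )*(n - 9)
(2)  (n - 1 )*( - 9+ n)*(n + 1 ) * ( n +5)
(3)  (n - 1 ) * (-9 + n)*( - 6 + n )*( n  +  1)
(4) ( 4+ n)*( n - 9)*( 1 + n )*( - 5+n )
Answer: 1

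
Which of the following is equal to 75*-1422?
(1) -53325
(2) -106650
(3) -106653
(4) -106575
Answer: 2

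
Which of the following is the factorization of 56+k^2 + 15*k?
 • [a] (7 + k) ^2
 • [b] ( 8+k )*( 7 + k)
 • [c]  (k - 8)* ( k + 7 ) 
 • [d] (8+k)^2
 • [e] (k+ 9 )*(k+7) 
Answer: b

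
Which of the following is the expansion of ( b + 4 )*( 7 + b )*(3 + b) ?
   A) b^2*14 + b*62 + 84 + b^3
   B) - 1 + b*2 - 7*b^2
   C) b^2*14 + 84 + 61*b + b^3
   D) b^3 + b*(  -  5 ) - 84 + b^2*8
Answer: C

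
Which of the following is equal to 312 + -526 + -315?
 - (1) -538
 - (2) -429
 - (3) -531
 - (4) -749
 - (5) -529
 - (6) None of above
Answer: 5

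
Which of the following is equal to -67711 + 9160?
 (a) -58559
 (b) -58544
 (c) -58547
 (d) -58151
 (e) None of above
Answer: e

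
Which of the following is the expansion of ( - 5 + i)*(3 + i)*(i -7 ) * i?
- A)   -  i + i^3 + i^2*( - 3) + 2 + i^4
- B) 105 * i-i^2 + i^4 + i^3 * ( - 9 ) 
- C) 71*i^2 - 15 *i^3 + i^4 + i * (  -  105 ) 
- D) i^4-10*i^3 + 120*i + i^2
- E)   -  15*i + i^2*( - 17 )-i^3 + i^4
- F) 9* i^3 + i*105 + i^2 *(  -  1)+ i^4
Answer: B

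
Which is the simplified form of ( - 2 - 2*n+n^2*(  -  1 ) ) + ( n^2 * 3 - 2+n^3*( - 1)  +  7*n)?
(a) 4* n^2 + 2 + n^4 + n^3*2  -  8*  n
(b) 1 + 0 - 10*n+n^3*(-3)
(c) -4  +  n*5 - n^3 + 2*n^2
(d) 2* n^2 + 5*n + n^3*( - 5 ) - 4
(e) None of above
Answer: c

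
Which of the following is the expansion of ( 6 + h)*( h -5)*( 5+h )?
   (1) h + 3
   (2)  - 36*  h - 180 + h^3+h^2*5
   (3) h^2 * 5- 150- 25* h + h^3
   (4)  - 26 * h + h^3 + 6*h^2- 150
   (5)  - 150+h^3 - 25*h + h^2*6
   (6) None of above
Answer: 5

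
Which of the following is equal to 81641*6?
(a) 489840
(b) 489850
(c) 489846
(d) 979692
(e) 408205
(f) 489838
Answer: c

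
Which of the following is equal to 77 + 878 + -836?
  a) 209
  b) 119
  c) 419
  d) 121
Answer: b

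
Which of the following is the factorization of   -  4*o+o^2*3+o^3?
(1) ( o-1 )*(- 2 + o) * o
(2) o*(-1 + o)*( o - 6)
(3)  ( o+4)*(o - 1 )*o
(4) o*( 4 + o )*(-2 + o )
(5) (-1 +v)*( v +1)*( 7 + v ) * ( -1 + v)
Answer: 3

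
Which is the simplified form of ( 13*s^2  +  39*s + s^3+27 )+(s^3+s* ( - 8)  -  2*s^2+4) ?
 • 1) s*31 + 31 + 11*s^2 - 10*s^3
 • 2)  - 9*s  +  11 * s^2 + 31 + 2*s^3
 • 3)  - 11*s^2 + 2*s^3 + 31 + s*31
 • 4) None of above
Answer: 4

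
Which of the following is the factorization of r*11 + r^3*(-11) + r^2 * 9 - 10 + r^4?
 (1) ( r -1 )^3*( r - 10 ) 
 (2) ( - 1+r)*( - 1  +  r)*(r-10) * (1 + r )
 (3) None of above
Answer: 2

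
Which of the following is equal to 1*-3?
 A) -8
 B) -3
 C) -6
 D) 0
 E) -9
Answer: B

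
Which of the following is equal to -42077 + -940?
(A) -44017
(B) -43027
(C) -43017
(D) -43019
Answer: C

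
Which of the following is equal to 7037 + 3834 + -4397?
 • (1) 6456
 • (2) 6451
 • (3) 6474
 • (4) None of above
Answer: 3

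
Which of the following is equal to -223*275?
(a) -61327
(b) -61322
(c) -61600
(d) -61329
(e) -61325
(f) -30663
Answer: e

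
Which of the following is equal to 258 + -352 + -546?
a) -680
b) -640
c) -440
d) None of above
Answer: b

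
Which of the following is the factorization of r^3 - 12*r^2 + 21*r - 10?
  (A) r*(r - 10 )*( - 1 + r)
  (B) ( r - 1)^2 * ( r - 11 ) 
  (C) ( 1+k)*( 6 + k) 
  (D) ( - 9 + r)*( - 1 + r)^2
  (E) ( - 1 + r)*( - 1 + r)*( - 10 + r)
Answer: E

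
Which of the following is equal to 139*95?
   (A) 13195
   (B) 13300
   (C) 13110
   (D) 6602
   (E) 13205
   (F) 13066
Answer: E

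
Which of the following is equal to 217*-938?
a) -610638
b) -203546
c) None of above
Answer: b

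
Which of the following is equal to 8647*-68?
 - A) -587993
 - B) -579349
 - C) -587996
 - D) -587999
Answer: C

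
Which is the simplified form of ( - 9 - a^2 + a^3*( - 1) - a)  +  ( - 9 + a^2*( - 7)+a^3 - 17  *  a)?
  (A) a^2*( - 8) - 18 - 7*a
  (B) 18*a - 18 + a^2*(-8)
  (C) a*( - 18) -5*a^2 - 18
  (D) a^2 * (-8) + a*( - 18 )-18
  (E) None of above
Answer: D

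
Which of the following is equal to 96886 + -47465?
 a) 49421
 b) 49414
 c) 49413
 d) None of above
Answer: a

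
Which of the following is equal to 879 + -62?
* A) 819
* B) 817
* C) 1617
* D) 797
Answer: B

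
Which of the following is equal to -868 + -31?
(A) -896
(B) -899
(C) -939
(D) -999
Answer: B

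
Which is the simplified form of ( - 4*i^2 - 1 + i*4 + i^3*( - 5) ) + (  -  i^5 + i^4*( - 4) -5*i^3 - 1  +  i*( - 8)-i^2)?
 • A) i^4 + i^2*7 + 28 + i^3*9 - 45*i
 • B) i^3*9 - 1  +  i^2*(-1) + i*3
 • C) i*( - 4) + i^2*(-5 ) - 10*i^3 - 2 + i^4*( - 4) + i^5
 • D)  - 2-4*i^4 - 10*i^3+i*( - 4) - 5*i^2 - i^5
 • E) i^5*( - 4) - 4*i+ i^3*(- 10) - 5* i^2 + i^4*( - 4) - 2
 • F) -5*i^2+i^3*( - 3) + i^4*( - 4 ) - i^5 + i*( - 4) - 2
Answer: D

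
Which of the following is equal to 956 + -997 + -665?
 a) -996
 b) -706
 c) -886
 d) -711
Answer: b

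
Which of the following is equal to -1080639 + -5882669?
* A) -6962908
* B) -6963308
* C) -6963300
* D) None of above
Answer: B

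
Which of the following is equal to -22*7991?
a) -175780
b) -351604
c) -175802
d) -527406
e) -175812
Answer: c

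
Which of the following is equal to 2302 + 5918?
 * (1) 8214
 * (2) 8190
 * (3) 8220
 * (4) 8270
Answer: 3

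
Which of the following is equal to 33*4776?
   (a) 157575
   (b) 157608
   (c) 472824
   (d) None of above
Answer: b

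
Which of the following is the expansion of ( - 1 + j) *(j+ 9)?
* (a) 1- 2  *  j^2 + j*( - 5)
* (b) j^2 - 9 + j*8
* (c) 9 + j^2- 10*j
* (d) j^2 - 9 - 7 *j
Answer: b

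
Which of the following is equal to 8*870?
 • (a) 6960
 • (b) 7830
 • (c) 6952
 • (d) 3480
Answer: a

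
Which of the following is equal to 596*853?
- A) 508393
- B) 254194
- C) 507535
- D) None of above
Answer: D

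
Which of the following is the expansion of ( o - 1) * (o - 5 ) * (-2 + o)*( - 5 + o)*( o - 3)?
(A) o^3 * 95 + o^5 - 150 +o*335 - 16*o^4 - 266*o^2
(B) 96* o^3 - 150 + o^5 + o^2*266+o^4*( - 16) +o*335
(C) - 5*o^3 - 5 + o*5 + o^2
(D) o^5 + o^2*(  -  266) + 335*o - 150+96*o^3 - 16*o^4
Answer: D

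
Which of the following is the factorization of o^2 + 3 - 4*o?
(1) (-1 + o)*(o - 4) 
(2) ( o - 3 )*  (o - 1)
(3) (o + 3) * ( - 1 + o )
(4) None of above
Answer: 2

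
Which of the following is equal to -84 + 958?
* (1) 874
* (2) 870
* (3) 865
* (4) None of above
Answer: 1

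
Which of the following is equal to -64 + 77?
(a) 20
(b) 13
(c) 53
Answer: b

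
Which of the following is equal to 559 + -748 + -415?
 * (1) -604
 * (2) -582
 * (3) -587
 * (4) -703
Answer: 1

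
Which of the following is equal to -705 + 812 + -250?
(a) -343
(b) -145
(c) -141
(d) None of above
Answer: d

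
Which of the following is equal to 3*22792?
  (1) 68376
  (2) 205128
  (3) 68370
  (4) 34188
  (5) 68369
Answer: 1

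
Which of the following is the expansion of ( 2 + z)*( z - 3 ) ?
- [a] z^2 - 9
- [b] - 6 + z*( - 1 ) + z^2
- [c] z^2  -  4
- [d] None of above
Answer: b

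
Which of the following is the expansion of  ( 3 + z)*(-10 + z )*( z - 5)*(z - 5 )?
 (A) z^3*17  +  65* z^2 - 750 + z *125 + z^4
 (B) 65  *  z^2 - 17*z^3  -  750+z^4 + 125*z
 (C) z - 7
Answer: B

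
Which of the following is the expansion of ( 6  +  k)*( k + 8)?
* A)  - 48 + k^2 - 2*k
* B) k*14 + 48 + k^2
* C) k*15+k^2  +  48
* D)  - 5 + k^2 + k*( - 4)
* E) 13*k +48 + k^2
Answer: B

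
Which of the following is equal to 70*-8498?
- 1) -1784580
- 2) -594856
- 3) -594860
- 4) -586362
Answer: 3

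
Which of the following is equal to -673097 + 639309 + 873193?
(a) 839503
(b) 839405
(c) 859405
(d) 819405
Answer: b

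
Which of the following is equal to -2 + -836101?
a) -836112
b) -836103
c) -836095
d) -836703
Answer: b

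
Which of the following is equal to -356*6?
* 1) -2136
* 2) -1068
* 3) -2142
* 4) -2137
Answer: 1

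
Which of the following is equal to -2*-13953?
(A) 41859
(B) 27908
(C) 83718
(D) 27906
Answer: D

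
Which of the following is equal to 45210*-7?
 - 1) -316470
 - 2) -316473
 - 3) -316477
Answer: 1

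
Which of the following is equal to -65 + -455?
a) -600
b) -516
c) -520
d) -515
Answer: c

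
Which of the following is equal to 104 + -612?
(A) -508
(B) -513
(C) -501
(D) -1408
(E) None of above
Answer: A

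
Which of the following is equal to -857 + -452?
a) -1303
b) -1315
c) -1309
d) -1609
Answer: c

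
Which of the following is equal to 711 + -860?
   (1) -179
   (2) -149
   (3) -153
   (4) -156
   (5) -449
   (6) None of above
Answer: 2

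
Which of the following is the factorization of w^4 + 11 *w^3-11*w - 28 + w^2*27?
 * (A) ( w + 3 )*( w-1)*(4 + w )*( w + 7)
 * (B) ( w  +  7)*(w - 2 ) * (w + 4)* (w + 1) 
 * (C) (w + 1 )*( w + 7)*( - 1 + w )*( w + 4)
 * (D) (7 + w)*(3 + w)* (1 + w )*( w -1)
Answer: C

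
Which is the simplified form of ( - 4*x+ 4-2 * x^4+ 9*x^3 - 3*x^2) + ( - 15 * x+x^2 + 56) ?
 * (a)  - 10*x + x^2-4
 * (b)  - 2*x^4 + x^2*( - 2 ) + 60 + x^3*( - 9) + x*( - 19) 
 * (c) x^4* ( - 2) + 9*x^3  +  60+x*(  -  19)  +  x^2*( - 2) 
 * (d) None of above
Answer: c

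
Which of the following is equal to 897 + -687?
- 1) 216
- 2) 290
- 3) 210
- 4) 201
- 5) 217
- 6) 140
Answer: 3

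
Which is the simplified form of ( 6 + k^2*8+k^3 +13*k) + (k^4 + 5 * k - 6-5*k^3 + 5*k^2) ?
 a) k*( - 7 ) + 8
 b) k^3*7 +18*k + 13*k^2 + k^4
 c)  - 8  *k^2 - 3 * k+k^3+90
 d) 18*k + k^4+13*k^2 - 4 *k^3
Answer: d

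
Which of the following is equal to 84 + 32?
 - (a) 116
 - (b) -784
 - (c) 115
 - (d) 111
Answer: a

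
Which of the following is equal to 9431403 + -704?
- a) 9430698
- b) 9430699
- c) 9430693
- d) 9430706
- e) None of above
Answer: b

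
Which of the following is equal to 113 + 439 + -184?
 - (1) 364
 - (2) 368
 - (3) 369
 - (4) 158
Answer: 2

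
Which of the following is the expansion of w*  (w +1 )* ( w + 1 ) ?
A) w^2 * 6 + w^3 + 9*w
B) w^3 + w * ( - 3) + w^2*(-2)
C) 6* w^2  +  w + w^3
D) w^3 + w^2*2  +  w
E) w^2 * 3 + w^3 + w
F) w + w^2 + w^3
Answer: D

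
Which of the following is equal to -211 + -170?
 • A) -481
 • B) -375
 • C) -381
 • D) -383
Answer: C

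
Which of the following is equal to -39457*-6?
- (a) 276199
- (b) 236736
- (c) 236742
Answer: c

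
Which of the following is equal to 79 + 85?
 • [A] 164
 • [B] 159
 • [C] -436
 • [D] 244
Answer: A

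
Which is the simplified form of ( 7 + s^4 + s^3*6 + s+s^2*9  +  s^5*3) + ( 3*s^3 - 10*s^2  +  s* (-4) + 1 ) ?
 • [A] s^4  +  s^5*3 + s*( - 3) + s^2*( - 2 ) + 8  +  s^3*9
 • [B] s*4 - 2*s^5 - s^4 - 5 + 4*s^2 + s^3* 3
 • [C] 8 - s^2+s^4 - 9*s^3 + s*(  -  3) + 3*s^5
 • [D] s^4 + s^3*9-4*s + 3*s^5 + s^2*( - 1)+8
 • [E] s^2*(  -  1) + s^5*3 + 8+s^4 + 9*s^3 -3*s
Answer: E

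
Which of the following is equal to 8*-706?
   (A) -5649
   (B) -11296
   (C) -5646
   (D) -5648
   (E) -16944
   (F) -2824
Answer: D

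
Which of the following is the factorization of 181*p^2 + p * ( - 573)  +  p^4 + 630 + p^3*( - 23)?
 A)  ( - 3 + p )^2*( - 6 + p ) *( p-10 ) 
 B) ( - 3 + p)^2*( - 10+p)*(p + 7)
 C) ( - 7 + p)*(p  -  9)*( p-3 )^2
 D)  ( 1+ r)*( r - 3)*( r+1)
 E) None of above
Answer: E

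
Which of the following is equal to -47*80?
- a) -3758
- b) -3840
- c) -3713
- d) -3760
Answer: d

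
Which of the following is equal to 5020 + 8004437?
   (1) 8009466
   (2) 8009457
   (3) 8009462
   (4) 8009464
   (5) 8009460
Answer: 2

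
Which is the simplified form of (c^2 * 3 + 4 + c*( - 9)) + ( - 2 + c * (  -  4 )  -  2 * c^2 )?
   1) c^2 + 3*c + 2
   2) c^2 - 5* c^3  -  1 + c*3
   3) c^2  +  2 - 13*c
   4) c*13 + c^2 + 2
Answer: 3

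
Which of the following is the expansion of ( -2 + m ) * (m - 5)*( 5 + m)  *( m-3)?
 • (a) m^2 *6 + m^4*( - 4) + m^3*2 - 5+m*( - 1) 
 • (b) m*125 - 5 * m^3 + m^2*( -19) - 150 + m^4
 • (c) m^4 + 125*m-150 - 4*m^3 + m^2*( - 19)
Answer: b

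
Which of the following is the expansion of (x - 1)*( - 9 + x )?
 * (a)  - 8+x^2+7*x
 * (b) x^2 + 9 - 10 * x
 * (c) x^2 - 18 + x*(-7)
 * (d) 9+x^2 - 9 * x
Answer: b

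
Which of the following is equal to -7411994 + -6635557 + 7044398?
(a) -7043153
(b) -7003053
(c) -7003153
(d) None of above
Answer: c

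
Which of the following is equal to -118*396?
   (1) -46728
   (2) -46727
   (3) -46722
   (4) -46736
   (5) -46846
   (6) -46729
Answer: 1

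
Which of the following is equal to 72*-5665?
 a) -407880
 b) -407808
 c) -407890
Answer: a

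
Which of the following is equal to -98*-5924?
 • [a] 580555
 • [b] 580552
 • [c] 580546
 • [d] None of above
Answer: b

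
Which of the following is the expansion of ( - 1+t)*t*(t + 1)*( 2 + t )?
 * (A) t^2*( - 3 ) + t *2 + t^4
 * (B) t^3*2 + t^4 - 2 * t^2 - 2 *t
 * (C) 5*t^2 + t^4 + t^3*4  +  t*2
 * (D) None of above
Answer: D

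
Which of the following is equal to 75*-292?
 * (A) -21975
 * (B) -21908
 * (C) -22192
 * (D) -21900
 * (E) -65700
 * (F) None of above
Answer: D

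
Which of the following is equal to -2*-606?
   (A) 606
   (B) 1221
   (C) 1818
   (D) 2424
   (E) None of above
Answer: E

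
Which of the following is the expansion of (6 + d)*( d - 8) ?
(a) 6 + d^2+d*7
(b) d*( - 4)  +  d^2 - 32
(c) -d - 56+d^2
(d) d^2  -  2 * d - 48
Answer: d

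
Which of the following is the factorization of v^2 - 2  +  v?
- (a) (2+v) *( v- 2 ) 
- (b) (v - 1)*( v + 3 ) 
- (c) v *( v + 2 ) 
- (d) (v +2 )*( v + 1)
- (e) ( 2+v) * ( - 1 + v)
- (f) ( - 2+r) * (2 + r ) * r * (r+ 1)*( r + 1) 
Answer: e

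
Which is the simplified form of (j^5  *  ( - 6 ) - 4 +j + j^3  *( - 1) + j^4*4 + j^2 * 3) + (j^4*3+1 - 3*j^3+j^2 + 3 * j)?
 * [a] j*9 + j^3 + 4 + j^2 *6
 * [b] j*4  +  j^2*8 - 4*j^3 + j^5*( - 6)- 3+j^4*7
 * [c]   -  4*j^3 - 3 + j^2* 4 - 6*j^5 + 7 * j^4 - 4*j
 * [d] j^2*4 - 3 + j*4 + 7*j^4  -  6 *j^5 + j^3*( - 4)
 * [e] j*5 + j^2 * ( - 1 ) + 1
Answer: d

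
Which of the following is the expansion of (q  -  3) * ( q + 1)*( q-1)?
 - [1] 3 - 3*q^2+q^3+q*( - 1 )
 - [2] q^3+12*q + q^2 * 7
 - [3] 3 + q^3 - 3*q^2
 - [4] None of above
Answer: 1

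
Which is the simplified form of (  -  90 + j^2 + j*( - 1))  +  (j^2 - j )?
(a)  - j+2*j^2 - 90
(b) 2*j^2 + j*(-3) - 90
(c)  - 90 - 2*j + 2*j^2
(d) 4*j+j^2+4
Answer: c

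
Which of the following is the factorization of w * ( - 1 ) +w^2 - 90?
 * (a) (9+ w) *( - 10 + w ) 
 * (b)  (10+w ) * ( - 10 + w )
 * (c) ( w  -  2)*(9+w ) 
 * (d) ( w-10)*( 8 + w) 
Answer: a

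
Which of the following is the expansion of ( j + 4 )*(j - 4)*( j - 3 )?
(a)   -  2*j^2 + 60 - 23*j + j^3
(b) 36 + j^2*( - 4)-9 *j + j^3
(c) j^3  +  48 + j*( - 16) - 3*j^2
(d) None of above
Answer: c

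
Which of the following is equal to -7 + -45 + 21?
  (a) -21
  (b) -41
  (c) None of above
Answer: c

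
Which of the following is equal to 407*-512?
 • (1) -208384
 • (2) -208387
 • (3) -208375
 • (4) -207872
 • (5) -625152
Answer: 1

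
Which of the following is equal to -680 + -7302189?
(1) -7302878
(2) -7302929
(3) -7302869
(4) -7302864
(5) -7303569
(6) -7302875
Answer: 3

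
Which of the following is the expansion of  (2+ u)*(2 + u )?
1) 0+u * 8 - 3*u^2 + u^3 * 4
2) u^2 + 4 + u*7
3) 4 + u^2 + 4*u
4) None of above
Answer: 3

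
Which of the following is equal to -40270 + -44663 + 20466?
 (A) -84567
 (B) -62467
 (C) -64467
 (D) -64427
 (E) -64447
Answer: C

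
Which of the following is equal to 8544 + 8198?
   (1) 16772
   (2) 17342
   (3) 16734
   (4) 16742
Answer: 4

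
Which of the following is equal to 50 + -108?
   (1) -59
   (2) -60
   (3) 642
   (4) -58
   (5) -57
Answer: 4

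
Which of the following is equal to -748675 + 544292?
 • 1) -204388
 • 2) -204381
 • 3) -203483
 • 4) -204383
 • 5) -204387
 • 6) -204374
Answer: 4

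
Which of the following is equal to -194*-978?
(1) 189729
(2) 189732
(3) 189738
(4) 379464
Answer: 2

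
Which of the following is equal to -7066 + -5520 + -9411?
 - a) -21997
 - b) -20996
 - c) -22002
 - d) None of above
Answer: a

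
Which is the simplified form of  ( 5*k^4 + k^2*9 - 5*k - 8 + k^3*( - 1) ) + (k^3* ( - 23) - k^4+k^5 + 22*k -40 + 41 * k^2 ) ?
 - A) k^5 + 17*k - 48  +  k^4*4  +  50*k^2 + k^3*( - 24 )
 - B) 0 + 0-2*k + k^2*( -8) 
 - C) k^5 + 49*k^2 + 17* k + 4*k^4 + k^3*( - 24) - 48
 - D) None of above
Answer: A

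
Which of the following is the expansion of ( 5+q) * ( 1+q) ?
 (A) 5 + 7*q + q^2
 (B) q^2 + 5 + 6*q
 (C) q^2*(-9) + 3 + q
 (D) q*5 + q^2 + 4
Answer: B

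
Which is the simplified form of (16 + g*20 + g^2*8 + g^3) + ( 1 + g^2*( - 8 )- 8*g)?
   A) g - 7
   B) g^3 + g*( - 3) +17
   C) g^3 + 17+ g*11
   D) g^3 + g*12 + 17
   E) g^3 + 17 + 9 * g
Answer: D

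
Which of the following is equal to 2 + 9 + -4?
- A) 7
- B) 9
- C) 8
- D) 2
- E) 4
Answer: A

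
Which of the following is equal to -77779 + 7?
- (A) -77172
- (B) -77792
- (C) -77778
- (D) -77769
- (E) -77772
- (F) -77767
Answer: E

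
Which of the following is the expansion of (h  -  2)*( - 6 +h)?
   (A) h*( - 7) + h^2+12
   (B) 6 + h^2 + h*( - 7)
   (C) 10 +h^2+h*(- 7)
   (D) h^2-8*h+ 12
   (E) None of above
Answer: D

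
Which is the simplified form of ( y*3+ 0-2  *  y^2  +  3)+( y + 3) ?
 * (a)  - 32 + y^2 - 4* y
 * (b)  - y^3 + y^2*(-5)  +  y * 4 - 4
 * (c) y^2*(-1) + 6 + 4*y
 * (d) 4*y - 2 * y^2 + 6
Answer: d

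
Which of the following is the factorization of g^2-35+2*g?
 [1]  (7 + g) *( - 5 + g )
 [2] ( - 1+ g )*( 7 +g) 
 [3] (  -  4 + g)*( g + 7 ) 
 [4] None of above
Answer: 1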